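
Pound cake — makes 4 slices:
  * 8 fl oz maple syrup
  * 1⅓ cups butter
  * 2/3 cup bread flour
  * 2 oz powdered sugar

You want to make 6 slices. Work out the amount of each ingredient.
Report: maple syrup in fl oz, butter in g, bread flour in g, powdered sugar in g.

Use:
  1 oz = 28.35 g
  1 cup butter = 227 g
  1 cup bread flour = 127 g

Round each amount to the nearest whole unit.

maple syrup: 12 fl oz; butter: 454 g; bread flour: 127 g; powdered sugar: 85 g

Scaling factor: 6/4 = 3/2 = 1.5.
maple syrup: 8 fl oz × 3/2 = 12 fl oz
butter: 4/3 cup × 3/2 × 227 g/cup = 454 g
bread flour: 2/3 cup × 3/2 × 127 g/cup = 127 g
powdered sugar: 2 oz × 3/2 × 28.35 g/oz ≈ 85 g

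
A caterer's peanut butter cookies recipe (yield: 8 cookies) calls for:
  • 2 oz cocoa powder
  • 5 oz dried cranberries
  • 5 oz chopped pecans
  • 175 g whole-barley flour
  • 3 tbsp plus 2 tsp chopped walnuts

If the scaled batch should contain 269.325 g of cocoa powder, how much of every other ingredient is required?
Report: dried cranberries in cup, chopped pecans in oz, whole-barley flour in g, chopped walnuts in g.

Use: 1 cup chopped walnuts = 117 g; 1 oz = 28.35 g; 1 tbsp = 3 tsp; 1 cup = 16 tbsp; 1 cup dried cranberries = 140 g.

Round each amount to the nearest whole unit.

The original recipe has 56.7 g of cocoa powder, so the scaling factor is 269.325 ÷ 56.7 = 19/4 = 4.75.
dried cranberries: 5 oz × 19/4 × 28.35 g/oz ÷ 140 g/cup ≈ 5 cup
chopped pecans: 5 oz × 19/4 ≈ 24 oz
whole-barley flour: 175 g × 19/4 ≈ 831 g
chopped walnuts: (3 tbsp + 2 tsp = 11/3 tbsp) × 19/4 ÷ 16 tbsp/cup × 117 g/cup ≈ 127 g

dried cranberries: 5 cup; chopped pecans: 24 oz; whole-barley flour: 831 g; chopped walnuts: 127 g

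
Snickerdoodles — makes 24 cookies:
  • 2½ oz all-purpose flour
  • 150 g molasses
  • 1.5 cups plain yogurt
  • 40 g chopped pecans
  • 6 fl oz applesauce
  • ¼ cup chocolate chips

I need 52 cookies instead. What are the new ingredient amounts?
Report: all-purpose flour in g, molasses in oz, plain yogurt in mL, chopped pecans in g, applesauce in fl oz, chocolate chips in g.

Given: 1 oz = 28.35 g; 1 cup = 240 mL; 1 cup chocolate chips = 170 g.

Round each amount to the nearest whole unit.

all-purpose flour: 154 g; molasses: 11 oz; plain yogurt: 780 mL; chopped pecans: 87 g; applesauce: 13 fl oz; chocolate chips: 92 g

Scaling factor: 52/24 = 13/6.
all-purpose flour: 2.5 oz × 13/6 × 28.35 g/oz ≈ 154 g
molasses: 150 g × 13/6 ÷ 28.35 g/oz ≈ 11 oz
plain yogurt: 1.5 cup × 13/6 × 240 mL/cup = 780 mL
chopped pecans: 40 g × 13/6 ≈ 87 g
applesauce: 6 fl oz × 13/6 = 13 fl oz
chocolate chips: 0.25 cup × 13/6 × 170 g/cup ≈ 92 g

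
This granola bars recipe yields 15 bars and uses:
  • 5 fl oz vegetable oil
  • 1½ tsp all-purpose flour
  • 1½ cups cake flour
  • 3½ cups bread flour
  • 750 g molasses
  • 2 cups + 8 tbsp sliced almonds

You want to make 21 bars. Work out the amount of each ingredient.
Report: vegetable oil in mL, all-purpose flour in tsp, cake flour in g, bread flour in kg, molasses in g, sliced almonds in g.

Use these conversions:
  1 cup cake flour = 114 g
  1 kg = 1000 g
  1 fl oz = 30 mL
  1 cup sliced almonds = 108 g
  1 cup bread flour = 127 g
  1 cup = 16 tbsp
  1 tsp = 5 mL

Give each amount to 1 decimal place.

vegetable oil: 210.0 mL; all-purpose flour: 2.1 tsp; cake flour: 239.4 g; bread flour: 0.6 kg; molasses: 1050.0 g; sliced almonds: 378.0 g

Scaling factor: 21/15 = 7/5 = 1.4.
vegetable oil: 5 fl oz × 7/5 × 30 mL/fl oz = 210.0 mL
all-purpose flour: 1.5 tsp × 7/5 = 2.1 tsp
cake flour: 1.5 cup × 7/5 × 114 g/cup = 239.4 g
bread flour: 3.5 cup × 7/5 × 127 g/cup ÷ 1000 g/kg ≈ 0.6 kg
molasses: 750 g × 7/5 = 1050.0 g
sliced almonds: (2 cup + 8 tbsp = 2.5 cup) × 7/5 × 108 g/cup = 378.0 g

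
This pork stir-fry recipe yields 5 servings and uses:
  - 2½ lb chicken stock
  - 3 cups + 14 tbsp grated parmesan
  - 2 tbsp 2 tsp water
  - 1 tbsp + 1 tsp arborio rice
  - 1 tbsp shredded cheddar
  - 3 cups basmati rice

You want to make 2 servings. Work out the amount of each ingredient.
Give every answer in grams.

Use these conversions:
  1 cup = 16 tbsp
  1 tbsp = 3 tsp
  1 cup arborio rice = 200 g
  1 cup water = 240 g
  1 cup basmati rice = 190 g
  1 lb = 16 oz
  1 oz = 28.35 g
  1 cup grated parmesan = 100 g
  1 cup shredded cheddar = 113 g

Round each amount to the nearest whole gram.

chicken stock: 454 g; grated parmesan: 155 g; water: 16 g; arborio rice: 7 g; shredded cheddar: 3 g; basmati rice: 228 g

Scaling factor: 2/5 = 0.4.
chicken stock: 2.5 lb × 2/5 × 16 oz/lb × 28.35 g/oz ≈ 454 g
grated parmesan: (3 cup + 14 tbsp = 3.875 cup) × 2/5 × 100 g/cup = 155 g
water: (2 tbsp + 2 tsp = 8/3 tbsp) × 2/5 ÷ 16 tbsp/cup × 240 g/cup = 16 g
arborio rice: (1 tbsp + 1 tsp = 4/3 tbsp) × 2/5 ÷ 16 tbsp/cup × 200 g/cup ≈ 7 g
shredded cheddar: 1 tbsp × 2/5 ÷ 16 tbsp/cup × 113 g/cup ≈ 3 g
basmati rice: 3 cup × 2/5 × 190 g/cup = 228 g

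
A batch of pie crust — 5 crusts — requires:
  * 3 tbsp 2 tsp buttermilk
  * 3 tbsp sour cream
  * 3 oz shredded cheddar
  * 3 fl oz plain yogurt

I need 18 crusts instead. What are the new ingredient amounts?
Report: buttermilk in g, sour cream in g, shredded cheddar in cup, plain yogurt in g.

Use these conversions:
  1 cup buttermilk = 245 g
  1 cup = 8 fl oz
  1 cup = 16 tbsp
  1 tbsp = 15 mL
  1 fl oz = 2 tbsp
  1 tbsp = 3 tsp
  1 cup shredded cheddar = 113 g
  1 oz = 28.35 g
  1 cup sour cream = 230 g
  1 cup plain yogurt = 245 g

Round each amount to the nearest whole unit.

buttermilk: 202 g; sour cream: 155 g; shredded cheddar: 3 cup; plain yogurt: 331 g

Scaling factor: 18/5 = 3.6.
buttermilk: (3 tbsp + 2 tsp = 11/3 tbsp) × 18/5 ÷ 16 tbsp/cup × 245 g/cup ≈ 202 g
sour cream: 3 tbsp × 18/5 ÷ 16 tbsp/cup × 230 g/cup ≈ 155 g
shredded cheddar: 3 oz × 18/5 × 28.35 g/oz ÷ 113 g/cup ≈ 3 cup
plain yogurt: 3 fl oz × 18/5 ÷ 8 fl oz/cup × 245 g/cup ≈ 331 g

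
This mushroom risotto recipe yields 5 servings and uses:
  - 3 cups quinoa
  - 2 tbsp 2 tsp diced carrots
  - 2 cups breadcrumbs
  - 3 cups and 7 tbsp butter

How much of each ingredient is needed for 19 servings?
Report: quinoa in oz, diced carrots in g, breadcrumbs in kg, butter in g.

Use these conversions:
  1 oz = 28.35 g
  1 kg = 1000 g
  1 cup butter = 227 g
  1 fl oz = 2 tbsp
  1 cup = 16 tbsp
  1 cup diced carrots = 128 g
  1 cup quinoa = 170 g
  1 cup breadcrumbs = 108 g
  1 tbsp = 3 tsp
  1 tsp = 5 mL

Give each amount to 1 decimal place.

quinoa: 68.4 oz; diced carrots: 81.1 g; breadcrumbs: 0.8 kg; butter: 2965.2 g

Scaling factor: 19/5 = 3.8.
quinoa: 3 cup × 19/5 × 170 g/cup ÷ 28.35 g/oz ≈ 68.4 oz
diced carrots: (2 tbsp + 2 tsp = 8/3 tbsp) × 19/5 ÷ 16 tbsp/cup × 128 g/cup ≈ 81.1 g
breadcrumbs: 2 cup × 19/5 × 108 g/cup ÷ 1000 g/kg ≈ 0.8 kg
butter: (3 cup + 7 tbsp = 3.4375 cup) × 19/5 × 227 g/cup ≈ 2965.2 g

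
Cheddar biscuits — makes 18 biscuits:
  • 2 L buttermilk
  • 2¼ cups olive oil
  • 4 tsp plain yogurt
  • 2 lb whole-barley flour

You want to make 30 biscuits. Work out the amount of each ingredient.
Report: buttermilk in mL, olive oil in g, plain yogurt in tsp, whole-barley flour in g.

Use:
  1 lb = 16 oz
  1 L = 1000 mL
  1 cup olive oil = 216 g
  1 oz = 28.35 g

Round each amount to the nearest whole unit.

buttermilk: 3333 mL; olive oil: 810 g; plain yogurt: 7 tsp; whole-barley flour: 1512 g

Scaling factor: 30/18 = 5/3.
buttermilk: 2 L × 5/3 × 1000 mL/L ≈ 3333 mL
olive oil: 2.25 cup × 5/3 × 216 g/cup = 810 g
plain yogurt: 4 tsp × 5/3 ≈ 7 tsp
whole-barley flour: 2 lb × 5/3 × 16 oz/lb × 28.35 g/oz = 1512 g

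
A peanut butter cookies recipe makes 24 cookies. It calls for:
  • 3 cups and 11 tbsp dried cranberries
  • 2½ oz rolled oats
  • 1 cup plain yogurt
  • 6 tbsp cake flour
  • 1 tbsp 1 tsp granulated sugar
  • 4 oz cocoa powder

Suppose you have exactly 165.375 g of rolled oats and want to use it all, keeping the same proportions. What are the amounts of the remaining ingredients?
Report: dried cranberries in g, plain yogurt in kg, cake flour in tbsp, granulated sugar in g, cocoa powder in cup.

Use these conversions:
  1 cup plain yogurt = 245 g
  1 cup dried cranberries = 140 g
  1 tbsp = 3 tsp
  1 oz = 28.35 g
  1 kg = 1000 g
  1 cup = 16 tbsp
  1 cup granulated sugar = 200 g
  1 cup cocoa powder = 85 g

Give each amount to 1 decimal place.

dried cranberries: 1204.6 g; plain yogurt: 0.6 kg; cake flour: 14.0 tbsp; granulated sugar: 38.9 g; cocoa powder: 3.1 cup

The original recipe has 70.875 g of rolled oats, so the scaling factor is 165.375 ÷ 70.875 = 7/3.
dried cranberries: (3 cup + 11 tbsp = 3.6875 cup) × 7/3 × 140 g/cup ≈ 1204.6 g
plain yogurt: 1 cup × 7/3 × 245 g/cup ÷ 1000 g/kg ≈ 0.6 kg
cake flour: 6 tbsp × 7/3 = 14.0 tbsp
granulated sugar: (1 tbsp + 1 tsp = 4/3 tbsp) × 7/3 ÷ 16 tbsp/cup × 200 g/cup ≈ 38.9 g
cocoa powder: 4 oz × 7/3 × 28.35 g/oz ÷ 85 g/cup ≈ 3.1 cup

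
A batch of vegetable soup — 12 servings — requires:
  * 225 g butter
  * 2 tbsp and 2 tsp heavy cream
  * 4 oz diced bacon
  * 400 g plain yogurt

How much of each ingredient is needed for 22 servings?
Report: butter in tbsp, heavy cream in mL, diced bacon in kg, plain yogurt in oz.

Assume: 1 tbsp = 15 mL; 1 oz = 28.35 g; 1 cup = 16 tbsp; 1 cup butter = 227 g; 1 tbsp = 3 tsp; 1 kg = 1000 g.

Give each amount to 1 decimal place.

Scaling factor: 22/12 = 11/6.
butter: 225 g × 11/6 ÷ 227 g/cup × 16 tbsp/cup ≈ 29.1 tbsp
heavy cream: (2 tbsp + 2 tsp = 8/3 tbsp) × 11/6 × 15 mL/tbsp ≈ 73.3 mL
diced bacon: 4 oz × 11/6 × 28.35 g/oz ÷ 1000 g/kg ≈ 0.2 kg
plain yogurt: 400 g × 11/6 ÷ 28.35 g/oz ≈ 25.9 oz

butter: 29.1 tbsp; heavy cream: 73.3 mL; diced bacon: 0.2 kg; plain yogurt: 25.9 oz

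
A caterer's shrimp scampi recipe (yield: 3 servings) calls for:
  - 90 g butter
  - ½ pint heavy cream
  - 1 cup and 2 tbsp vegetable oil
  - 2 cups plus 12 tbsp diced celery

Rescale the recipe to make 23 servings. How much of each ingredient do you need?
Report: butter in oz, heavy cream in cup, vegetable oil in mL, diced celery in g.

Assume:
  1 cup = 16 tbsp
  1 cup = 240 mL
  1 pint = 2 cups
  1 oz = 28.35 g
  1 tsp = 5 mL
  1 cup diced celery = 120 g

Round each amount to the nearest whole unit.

Scaling factor: 23/3.
butter: 90 g × 23/3 ÷ 28.35 g/oz ≈ 24 oz
heavy cream: 0.5 pint × 23/3 × 2 cup/pint ≈ 8 cup
vegetable oil: (1 cup + 2 tbsp = 1.125 cup) × 23/3 × 240 mL/cup = 2070 mL
diced celery: (2 cup + 12 tbsp = 2.75 cup) × 23/3 × 120 g/cup = 2530 g

butter: 24 oz; heavy cream: 8 cup; vegetable oil: 2070 mL; diced celery: 2530 g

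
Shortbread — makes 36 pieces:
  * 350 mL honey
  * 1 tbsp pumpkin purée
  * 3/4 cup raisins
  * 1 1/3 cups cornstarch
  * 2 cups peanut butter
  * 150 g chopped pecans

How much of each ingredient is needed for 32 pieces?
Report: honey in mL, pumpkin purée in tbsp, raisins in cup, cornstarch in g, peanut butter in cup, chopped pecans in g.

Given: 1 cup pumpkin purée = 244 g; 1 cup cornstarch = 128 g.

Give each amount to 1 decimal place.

Scaling factor: 32/36 = 8/9.
honey: 350 mL × 8/9 ≈ 311.1 mL
pumpkin purée: 1 tbsp × 8/9 ≈ 0.9 tbsp
raisins: 0.75 cup × 8/9 ≈ 0.7 cup
cornstarch: 4/3 cup × 8/9 × 128 g/cup ≈ 151.7 g
peanut butter: 2 cup × 8/9 ≈ 1.8 cup
chopped pecans: 150 g × 8/9 ≈ 133.3 g

honey: 311.1 mL; pumpkin purée: 0.9 tbsp; raisins: 0.7 cup; cornstarch: 151.7 g; peanut butter: 1.8 cup; chopped pecans: 133.3 g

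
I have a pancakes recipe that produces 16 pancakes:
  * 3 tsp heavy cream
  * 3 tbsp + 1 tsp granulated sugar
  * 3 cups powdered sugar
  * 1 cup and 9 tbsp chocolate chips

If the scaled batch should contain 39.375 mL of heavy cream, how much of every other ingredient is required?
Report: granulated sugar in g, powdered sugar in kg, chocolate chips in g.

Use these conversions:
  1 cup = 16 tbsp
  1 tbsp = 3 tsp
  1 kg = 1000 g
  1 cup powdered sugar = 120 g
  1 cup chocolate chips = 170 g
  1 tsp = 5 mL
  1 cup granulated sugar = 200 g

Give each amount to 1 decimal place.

The original recipe has 15 mL of heavy cream, so the scaling factor is 39.375 ÷ 15 = 21/8 = 2.625.
granulated sugar: (3 tbsp + 1 tsp = 10/3 tbsp) × 21/8 ÷ 16 tbsp/cup × 200 g/cup ≈ 109.4 g
powdered sugar: 3 cup × 21/8 × 120 g/cup ÷ 1000 g/kg ≈ 0.9 kg
chocolate chips: (1 cup + 9 tbsp = 1.5625 cup) × 21/8 × 170 g/cup ≈ 697.3 g

granulated sugar: 109.4 g; powdered sugar: 0.9 kg; chocolate chips: 697.3 g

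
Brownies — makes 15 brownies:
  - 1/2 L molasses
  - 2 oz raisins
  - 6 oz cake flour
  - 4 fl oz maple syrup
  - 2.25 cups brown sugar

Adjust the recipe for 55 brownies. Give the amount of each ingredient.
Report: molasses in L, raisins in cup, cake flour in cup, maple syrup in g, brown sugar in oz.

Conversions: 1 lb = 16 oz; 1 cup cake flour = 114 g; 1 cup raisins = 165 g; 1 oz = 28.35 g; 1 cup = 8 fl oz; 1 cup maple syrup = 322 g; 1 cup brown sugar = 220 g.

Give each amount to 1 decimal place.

molasses: 1.8 L; raisins: 1.3 cup; cake flour: 5.5 cup; maple syrup: 590.3 g; brown sugar: 64.0 oz

Scaling factor: 55/15 = 11/3.
molasses: 0.5 L × 11/3 ≈ 1.8 L
raisins: 2 oz × 11/3 × 28.35 g/oz ÷ 165 g/cup ≈ 1.3 cup
cake flour: 6 oz × 11/3 × 28.35 g/oz ÷ 114 g/cup ≈ 5.5 cup
maple syrup: 4 fl oz × 11/3 ÷ 8 fl oz/cup × 322 g/cup ≈ 590.3 g
brown sugar: 2.25 cup × 11/3 × 220 g/cup ÷ 28.35 g/oz ≈ 64.0 oz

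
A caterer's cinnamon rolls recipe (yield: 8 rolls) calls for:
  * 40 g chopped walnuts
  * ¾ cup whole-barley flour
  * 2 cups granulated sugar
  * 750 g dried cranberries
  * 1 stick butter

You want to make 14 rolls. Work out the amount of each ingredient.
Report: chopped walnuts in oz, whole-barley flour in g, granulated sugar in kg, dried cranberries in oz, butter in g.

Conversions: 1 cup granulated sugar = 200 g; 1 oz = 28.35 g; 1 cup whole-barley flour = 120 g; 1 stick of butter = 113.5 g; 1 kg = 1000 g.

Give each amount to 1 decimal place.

chopped walnuts: 2.5 oz; whole-barley flour: 157.5 g; granulated sugar: 0.7 kg; dried cranberries: 46.3 oz; butter: 198.6 g

Scaling factor: 14/8 = 7/4 = 1.75.
chopped walnuts: 40 g × 7/4 ÷ 28.35 g/oz ≈ 2.5 oz
whole-barley flour: 0.75 cup × 7/4 × 120 g/cup = 157.5 g
granulated sugar: 2 cup × 7/4 × 200 g/cup ÷ 1000 g/kg = 0.7 kg
dried cranberries: 750 g × 7/4 ÷ 28.35 g/oz ≈ 46.3 oz
butter: 1 stick × 7/4 × 113.5 g/stick ≈ 198.6 g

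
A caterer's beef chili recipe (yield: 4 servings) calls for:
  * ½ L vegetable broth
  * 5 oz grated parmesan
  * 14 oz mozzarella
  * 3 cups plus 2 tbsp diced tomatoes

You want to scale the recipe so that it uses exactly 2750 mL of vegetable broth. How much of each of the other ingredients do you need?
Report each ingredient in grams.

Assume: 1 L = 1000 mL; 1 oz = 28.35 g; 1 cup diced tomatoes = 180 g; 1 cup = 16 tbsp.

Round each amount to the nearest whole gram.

grated parmesan: 780 g; mozzarella: 2183 g; diced tomatoes: 3094 g

The original recipe has 500 mL of vegetable broth, so the scaling factor is 2750 ÷ 500 = 11/2 = 5.5.
grated parmesan: 5 oz × 11/2 × 28.35 g/oz ≈ 780 g
mozzarella: 14 oz × 11/2 × 28.35 g/oz ≈ 2183 g
diced tomatoes: (3 cup + 2 tbsp = 3.125 cup) × 11/2 × 180 g/cup ≈ 3094 g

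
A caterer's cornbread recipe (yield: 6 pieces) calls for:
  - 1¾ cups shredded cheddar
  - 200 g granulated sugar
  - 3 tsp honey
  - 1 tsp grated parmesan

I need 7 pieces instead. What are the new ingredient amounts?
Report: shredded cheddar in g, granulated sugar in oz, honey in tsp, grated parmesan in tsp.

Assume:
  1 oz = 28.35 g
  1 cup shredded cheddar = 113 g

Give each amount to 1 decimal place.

Scaling factor: 7/6.
shredded cheddar: 1.75 cup × 7/6 × 113 g/cup ≈ 230.7 g
granulated sugar: 200 g × 7/6 ÷ 28.35 g/oz ≈ 8.2 oz
honey: 3 tsp × 7/6 = 3.5 tsp
grated parmesan: 1 tsp × 7/6 ≈ 1.2 tsp

shredded cheddar: 230.7 g; granulated sugar: 8.2 oz; honey: 3.5 tsp; grated parmesan: 1.2 tsp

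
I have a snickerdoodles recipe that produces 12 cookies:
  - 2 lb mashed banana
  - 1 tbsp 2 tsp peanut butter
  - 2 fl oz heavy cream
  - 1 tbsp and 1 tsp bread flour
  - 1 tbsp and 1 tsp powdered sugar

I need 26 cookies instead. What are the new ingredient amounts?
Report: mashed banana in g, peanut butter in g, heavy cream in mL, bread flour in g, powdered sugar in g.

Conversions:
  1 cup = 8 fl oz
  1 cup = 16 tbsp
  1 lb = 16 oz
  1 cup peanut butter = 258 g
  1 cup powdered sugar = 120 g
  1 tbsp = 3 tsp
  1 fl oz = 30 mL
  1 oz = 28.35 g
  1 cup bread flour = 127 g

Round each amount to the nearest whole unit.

Scaling factor: 26/12 = 13/6.
mashed banana: 2 lb × 13/6 × 16 oz/lb × 28.35 g/oz ≈ 1966 g
peanut butter: (1 tbsp + 2 tsp = 5/3 tbsp) × 13/6 ÷ 16 tbsp/cup × 258 g/cup ≈ 58 g
heavy cream: 2 fl oz × 13/6 × 30 mL/fl oz = 130 mL
bread flour: (1 tbsp + 1 tsp = 4/3 tbsp) × 13/6 ÷ 16 tbsp/cup × 127 g/cup ≈ 23 g
powdered sugar: (1 tbsp + 1 tsp = 4/3 tbsp) × 13/6 ÷ 16 tbsp/cup × 120 g/cup ≈ 22 g

mashed banana: 1966 g; peanut butter: 58 g; heavy cream: 130 mL; bread flour: 23 g; powdered sugar: 22 g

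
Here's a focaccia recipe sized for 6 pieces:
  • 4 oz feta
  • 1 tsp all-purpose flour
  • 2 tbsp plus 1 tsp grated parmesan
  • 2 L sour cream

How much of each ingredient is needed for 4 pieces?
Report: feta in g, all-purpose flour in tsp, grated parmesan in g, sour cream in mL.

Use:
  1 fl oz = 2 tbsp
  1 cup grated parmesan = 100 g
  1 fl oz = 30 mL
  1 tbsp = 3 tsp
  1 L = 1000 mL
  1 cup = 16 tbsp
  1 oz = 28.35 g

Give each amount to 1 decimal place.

feta: 75.6 g; all-purpose flour: 0.7 tsp; grated parmesan: 9.7 g; sour cream: 1333.3 mL

Scaling factor: 4/6 = 2/3.
feta: 4 oz × 2/3 × 28.35 g/oz = 75.6 g
all-purpose flour: 1 tsp × 2/3 ≈ 0.7 tsp
grated parmesan: (2 tbsp + 1 tsp = 7/3 tbsp) × 2/3 ÷ 16 tbsp/cup × 100 g/cup ≈ 9.7 g
sour cream: 2 L × 2/3 × 1000 mL/L ≈ 1333.3 mL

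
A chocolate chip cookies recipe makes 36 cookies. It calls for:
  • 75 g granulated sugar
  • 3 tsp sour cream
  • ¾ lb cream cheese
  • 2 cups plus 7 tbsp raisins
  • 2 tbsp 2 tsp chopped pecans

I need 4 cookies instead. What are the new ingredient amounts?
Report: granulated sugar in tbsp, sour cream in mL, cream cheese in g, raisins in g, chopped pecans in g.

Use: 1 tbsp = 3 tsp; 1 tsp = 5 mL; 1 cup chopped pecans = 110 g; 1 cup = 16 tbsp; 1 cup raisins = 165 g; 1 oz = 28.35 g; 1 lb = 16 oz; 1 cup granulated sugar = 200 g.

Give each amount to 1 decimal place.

granulated sugar: 0.7 tbsp; sour cream: 1.7 mL; cream cheese: 37.8 g; raisins: 44.7 g; chopped pecans: 2.0 g

Scaling factor: 4/36 = 1/9.
granulated sugar: 75 g × 1/9 ÷ 200 g/cup × 16 tbsp/cup ≈ 0.7 tbsp
sour cream: 3 tsp × 1/9 × 5 mL/tsp ≈ 1.7 mL
cream cheese: 0.75 lb × 1/9 × 16 oz/lb × 28.35 g/oz = 37.8 g
raisins: (2 cup + 7 tbsp = 2.4375 cup) × 1/9 × 165 g/cup ≈ 44.7 g
chopped pecans: (2 tbsp + 2 tsp = 8/3 tbsp) × 1/9 ÷ 16 tbsp/cup × 110 g/cup ≈ 2.0 g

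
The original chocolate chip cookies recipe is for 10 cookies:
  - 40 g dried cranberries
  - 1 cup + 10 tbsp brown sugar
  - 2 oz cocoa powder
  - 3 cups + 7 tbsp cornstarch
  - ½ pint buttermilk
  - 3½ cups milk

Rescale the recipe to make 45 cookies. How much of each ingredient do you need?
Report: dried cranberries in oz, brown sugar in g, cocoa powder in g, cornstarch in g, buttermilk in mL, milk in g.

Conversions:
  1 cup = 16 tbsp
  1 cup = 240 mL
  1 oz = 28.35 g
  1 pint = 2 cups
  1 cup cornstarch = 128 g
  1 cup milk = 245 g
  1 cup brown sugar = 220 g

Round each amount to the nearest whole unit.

dried cranberries: 6 oz; brown sugar: 1609 g; cocoa powder: 255 g; cornstarch: 1980 g; buttermilk: 1080 mL; milk: 3859 g

Scaling factor: 45/10 = 9/2 = 4.5.
dried cranberries: 40 g × 9/2 ÷ 28.35 g/oz ≈ 6 oz
brown sugar: (1 cup + 10 tbsp = 1.625 cup) × 9/2 × 220 g/cup ≈ 1609 g
cocoa powder: 2 oz × 9/2 × 28.35 g/oz ≈ 255 g
cornstarch: (3 cup + 7 tbsp = 3.4375 cup) × 9/2 × 128 g/cup = 1980 g
buttermilk: 0.5 pint × 9/2 × 2 cup/pint × 240 mL/cup = 1080 mL
milk: 3.5 cup × 9/2 × 245 g/cup ≈ 3859 g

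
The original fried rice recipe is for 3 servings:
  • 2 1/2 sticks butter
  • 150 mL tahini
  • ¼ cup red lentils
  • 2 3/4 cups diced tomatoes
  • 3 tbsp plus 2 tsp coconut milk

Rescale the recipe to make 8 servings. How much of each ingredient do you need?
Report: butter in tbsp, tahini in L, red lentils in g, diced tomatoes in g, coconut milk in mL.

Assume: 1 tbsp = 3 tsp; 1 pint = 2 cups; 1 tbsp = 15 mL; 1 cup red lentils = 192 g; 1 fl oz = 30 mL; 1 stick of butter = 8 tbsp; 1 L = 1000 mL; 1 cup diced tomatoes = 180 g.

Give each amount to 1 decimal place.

butter: 53.3 tbsp; tahini: 0.4 L; red lentils: 128.0 g; diced tomatoes: 1320.0 g; coconut milk: 146.7 mL

Scaling factor: 8/3.
butter: 2.5 stick × 8/3 × 8 tbsp/stick ≈ 53.3 tbsp
tahini: 150 mL × 8/3 ÷ 1000 mL/L = 0.4 L
red lentils: 0.25 cup × 8/3 × 192 g/cup = 128.0 g
diced tomatoes: 2.75 cup × 8/3 × 180 g/cup = 1320.0 g
coconut milk: (3 tbsp + 2 tsp = 11/3 tbsp) × 8/3 × 15 mL/tbsp ≈ 146.7 mL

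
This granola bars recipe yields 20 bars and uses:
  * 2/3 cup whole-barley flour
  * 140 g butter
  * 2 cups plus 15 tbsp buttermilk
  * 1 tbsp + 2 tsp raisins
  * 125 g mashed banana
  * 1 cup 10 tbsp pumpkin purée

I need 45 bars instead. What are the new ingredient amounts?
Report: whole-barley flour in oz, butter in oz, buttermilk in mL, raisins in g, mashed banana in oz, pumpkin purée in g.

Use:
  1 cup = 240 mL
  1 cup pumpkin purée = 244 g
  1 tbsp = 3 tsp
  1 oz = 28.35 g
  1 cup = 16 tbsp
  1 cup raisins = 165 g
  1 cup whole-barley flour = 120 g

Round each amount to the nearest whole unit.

Scaling factor: 45/20 = 9/4 = 2.25.
whole-barley flour: 2/3 cup × 9/4 × 120 g/cup ÷ 28.35 g/oz ≈ 6 oz
butter: 140 g × 9/4 ÷ 28.35 g/oz ≈ 11 oz
buttermilk: (2 cup + 15 tbsp = 2.9375 cup) × 9/4 × 240 mL/cup ≈ 1586 mL
raisins: (1 tbsp + 2 tsp = 5/3 tbsp) × 9/4 ÷ 16 tbsp/cup × 165 g/cup ≈ 39 g
mashed banana: 125 g × 9/4 ÷ 28.35 g/oz ≈ 10 oz
pumpkin purée: (1 cup + 10 tbsp = 1.625 cup) × 9/4 × 244 g/cup ≈ 892 g

whole-barley flour: 6 oz; butter: 11 oz; buttermilk: 1586 mL; raisins: 39 g; mashed banana: 10 oz; pumpkin purée: 892 g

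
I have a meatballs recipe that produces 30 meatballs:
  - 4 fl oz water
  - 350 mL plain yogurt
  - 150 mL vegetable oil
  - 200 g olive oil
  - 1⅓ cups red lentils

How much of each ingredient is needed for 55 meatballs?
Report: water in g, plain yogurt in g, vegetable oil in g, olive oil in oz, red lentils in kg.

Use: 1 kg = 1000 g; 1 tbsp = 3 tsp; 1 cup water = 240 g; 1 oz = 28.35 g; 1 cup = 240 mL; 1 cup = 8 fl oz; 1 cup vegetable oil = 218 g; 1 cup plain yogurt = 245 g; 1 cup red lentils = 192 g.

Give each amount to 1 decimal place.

water: 220.0 g; plain yogurt: 655.0 g; vegetable oil: 249.8 g; olive oil: 12.9 oz; red lentils: 0.5 kg

Scaling factor: 55/30 = 11/6.
water: 4 fl oz × 11/6 ÷ 8 fl oz/cup × 240 g/cup = 220.0 g
plain yogurt: 350 mL × 11/6 ÷ 240 mL/cup × 245 g/cup ≈ 655.0 g
vegetable oil: 150 mL × 11/6 ÷ 240 mL/cup × 218 g/cup ≈ 249.8 g
olive oil: 200 g × 11/6 ÷ 28.35 g/oz ≈ 12.9 oz
red lentils: 4/3 cup × 11/6 × 192 g/cup ÷ 1000 g/kg ≈ 0.5 kg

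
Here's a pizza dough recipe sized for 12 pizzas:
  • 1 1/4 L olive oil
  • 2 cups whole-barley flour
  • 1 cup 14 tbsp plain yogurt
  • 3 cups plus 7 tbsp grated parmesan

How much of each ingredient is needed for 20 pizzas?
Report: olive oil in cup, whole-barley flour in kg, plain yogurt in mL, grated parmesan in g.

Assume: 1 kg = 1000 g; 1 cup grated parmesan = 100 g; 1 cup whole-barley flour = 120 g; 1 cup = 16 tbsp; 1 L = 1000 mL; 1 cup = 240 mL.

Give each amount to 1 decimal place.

olive oil: 8.7 cup; whole-barley flour: 0.4 kg; plain yogurt: 750.0 mL; grated parmesan: 572.9 g

Scaling factor: 20/12 = 5/3.
olive oil: 1.25 L × 5/3 × 1000 mL/L ÷ 240 mL/cup ≈ 8.7 cup
whole-barley flour: 2 cup × 5/3 × 120 g/cup ÷ 1000 g/kg = 0.4 kg
plain yogurt: (1 cup + 14 tbsp = 1.875 cup) × 5/3 × 240 mL/cup = 750.0 mL
grated parmesan: (3 cup + 7 tbsp = 3.4375 cup) × 5/3 × 100 g/cup ≈ 572.9 g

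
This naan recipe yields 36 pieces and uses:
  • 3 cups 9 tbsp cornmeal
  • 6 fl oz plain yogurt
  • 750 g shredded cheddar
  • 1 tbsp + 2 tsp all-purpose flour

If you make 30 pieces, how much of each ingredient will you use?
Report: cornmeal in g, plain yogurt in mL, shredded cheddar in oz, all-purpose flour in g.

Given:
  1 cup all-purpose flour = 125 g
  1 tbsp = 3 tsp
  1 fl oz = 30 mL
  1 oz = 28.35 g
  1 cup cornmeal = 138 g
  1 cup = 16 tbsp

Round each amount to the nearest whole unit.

cornmeal: 410 g; plain yogurt: 150 mL; shredded cheddar: 22 oz; all-purpose flour: 11 g

Scaling factor: 30/36 = 5/6.
cornmeal: (3 cup + 9 tbsp = 3.5625 cup) × 5/6 × 138 g/cup ≈ 410 g
plain yogurt: 6 fl oz × 5/6 × 30 mL/fl oz = 150 mL
shredded cheddar: 750 g × 5/6 ÷ 28.35 g/oz ≈ 22 oz
all-purpose flour: (1 tbsp + 2 tsp = 5/3 tbsp) × 5/6 ÷ 16 tbsp/cup × 125 g/cup ≈ 11 g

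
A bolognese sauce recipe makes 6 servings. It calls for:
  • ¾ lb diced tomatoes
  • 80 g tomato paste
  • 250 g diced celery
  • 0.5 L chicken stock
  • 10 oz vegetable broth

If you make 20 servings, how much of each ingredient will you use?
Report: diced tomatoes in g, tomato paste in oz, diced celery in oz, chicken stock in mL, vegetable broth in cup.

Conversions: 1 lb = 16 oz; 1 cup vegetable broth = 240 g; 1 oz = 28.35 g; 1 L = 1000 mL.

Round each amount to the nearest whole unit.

Scaling factor: 20/6 = 10/3.
diced tomatoes: 0.75 lb × 10/3 × 16 oz/lb × 28.35 g/oz = 1134 g
tomato paste: 80 g × 10/3 ÷ 28.35 g/oz ≈ 9 oz
diced celery: 250 g × 10/3 ÷ 28.35 g/oz ≈ 29 oz
chicken stock: 0.5 L × 10/3 × 1000 mL/L ≈ 1667 mL
vegetable broth: 10 oz × 10/3 × 28.35 g/oz ÷ 240 g/cup ≈ 4 cup

diced tomatoes: 1134 g; tomato paste: 9 oz; diced celery: 29 oz; chicken stock: 1667 mL; vegetable broth: 4 cup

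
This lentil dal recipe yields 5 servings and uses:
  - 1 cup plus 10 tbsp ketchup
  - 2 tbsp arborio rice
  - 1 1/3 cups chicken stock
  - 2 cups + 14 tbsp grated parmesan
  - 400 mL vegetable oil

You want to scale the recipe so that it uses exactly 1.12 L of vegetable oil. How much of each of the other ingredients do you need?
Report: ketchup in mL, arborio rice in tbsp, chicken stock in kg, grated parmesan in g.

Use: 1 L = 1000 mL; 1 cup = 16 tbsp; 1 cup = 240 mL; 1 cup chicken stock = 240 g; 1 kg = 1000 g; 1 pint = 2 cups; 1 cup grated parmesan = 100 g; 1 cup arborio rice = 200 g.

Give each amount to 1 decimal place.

The original recipe has 0.4 L of vegetable oil, so the scaling factor is 1.12 ÷ 0.4 = 14/5 = 2.8.
ketchup: (1 cup + 10 tbsp = 1.625 cup) × 14/5 × 240 mL/cup = 1092.0 mL
arborio rice: 2 tbsp × 14/5 = 5.6 tbsp
chicken stock: 4/3 cup × 14/5 × 240 g/cup ÷ 1000 g/kg ≈ 0.9 kg
grated parmesan: (2 cup + 14 tbsp = 2.875 cup) × 14/5 × 100 g/cup = 805.0 g

ketchup: 1092.0 mL; arborio rice: 5.6 tbsp; chicken stock: 0.9 kg; grated parmesan: 805.0 g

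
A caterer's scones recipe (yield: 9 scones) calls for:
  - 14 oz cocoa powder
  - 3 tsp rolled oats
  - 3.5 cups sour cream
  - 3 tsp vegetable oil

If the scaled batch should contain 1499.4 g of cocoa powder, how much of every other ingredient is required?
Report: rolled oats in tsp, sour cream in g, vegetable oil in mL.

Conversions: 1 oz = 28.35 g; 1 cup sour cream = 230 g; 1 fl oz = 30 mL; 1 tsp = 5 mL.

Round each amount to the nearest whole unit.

The original recipe has 396.9 g of cocoa powder, so the scaling factor is 1499.4 ÷ 396.9 = 34/9.
rolled oats: 3 tsp × 34/9 ≈ 11 tsp
sour cream: 3.5 cup × 34/9 × 230 g/cup ≈ 3041 g
vegetable oil: 3 tsp × 34/9 × 5 mL/tsp ≈ 57 mL

rolled oats: 11 tsp; sour cream: 3041 g; vegetable oil: 57 mL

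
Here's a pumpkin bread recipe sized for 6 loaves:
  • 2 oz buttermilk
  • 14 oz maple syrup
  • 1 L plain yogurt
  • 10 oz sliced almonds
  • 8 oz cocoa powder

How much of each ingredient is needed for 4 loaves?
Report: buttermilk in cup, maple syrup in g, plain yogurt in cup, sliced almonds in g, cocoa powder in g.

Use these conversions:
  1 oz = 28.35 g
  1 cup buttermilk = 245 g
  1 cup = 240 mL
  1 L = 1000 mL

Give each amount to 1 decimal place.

Scaling factor: 4/6 = 2/3.
buttermilk: 2 oz × 2/3 × 28.35 g/oz ÷ 245 g/cup ≈ 0.2 cup
maple syrup: 14 oz × 2/3 × 28.35 g/oz = 264.6 g
plain yogurt: 1 L × 2/3 × 1000 mL/L ÷ 240 mL/cup ≈ 2.8 cup
sliced almonds: 10 oz × 2/3 × 28.35 g/oz = 189.0 g
cocoa powder: 8 oz × 2/3 × 28.35 g/oz = 151.2 g

buttermilk: 0.2 cup; maple syrup: 264.6 g; plain yogurt: 2.8 cup; sliced almonds: 189.0 g; cocoa powder: 151.2 g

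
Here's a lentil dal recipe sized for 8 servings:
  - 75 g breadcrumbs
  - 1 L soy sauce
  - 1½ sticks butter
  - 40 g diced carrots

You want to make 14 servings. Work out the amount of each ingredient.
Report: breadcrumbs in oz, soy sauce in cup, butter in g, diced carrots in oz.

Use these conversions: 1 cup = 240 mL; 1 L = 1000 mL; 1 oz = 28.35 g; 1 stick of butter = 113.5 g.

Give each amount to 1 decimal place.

Scaling factor: 14/8 = 7/4 = 1.75.
breadcrumbs: 75 g × 7/4 ÷ 28.35 g/oz ≈ 4.6 oz
soy sauce: 1 L × 7/4 × 1000 mL/L ÷ 240 mL/cup ≈ 7.3 cup
butter: 1.5 stick × 7/4 × 113.5 g/stick ≈ 297.9 g
diced carrots: 40 g × 7/4 ÷ 28.35 g/oz ≈ 2.5 oz

breadcrumbs: 4.6 oz; soy sauce: 7.3 cup; butter: 297.9 g; diced carrots: 2.5 oz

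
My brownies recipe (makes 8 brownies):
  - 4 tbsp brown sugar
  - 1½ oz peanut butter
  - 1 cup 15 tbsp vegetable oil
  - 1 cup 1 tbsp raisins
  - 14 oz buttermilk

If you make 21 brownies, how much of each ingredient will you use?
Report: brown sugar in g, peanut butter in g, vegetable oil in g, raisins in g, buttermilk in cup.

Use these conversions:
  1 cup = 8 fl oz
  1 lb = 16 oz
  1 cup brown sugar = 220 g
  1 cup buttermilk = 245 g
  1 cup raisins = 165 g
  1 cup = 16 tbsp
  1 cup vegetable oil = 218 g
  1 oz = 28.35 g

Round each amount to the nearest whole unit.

brown sugar: 144 g; peanut butter: 112 g; vegetable oil: 1109 g; raisins: 460 g; buttermilk: 4 cup

Scaling factor: 21/8 = 2.625.
brown sugar: 4 tbsp × 21/8 ÷ 16 tbsp/cup × 220 g/cup ≈ 144 g
peanut butter: 1.5 oz × 21/8 × 28.35 g/oz ≈ 112 g
vegetable oil: (1 cup + 15 tbsp = 1.9375 cup) × 21/8 × 218 g/cup ≈ 1109 g
raisins: (1 cup + 1 tbsp = 1.0625 cup) × 21/8 × 165 g/cup ≈ 460 g
buttermilk: 14 oz × 21/8 × 28.35 g/oz ÷ 245 g/cup ≈ 4 cup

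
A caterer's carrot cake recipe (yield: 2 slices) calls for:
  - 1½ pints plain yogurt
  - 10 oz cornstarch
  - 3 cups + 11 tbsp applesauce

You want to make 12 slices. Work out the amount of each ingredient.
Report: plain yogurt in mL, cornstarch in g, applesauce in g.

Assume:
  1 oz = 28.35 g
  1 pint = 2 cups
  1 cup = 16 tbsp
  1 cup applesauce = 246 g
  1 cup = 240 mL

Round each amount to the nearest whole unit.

Scaling factor: 12/2 = 6.
plain yogurt: 1.5 pint × 6 × 2 cup/pint × 240 mL/cup = 4320 mL
cornstarch: 10 oz × 6 × 28.35 g/oz = 1701 g
applesauce: (3 cup + 11 tbsp = 3.6875 cup) × 6 × 246 g/cup ≈ 5443 g

plain yogurt: 4320 mL; cornstarch: 1701 g; applesauce: 5443 g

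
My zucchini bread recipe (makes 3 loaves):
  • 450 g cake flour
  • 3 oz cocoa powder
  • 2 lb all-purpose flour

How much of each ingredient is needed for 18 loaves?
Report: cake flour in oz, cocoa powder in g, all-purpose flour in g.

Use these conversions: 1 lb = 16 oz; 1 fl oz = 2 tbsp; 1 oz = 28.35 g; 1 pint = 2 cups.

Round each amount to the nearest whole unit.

cake flour: 95 oz; cocoa powder: 510 g; all-purpose flour: 5443 g

Scaling factor: 18/3 = 6.
cake flour: 450 g × 6 ÷ 28.35 g/oz ≈ 95 oz
cocoa powder: 3 oz × 6 × 28.35 g/oz ≈ 510 g
all-purpose flour: 2 lb × 6 × 16 oz/lb × 28.35 g/oz ≈ 5443 g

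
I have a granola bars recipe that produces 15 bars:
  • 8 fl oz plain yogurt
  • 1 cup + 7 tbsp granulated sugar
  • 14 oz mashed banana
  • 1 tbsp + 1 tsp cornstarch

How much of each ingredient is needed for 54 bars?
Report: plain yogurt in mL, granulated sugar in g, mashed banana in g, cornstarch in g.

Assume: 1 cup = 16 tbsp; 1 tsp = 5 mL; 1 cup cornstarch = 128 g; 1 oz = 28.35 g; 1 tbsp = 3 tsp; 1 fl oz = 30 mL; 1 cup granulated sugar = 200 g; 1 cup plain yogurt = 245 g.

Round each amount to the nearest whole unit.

Scaling factor: 54/15 = 18/5 = 3.6.
plain yogurt: 8 fl oz × 18/5 × 30 mL/fl oz = 864 mL
granulated sugar: (1 cup + 7 tbsp = 1.4375 cup) × 18/5 × 200 g/cup = 1035 g
mashed banana: 14 oz × 18/5 × 28.35 g/oz ≈ 1429 g
cornstarch: (1 tbsp + 1 tsp = 4/3 tbsp) × 18/5 ÷ 16 tbsp/cup × 128 g/cup ≈ 38 g

plain yogurt: 864 mL; granulated sugar: 1035 g; mashed banana: 1429 g; cornstarch: 38 g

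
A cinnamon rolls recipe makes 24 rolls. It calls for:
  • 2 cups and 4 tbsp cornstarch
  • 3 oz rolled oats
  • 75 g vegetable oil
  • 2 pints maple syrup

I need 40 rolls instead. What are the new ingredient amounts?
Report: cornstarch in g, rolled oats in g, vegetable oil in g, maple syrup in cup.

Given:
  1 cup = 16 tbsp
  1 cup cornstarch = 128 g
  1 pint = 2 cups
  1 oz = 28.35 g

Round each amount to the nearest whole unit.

cornstarch: 480 g; rolled oats: 142 g; vegetable oil: 125 g; maple syrup: 7 cup

Scaling factor: 40/24 = 5/3.
cornstarch: (2 cup + 4 tbsp = 2.25 cup) × 5/3 × 128 g/cup = 480 g
rolled oats: 3 oz × 5/3 × 28.35 g/oz ≈ 142 g
vegetable oil: 75 g × 5/3 = 125 g
maple syrup: 2 pint × 5/3 × 2 cup/pint ≈ 7 cup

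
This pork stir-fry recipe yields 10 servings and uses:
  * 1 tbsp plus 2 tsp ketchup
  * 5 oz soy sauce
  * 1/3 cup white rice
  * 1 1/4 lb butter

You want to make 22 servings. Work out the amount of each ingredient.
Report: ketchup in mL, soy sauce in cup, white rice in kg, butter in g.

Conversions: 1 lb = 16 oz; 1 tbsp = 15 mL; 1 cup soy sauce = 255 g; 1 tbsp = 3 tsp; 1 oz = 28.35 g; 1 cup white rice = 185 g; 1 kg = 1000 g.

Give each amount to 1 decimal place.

ketchup: 55.0 mL; soy sauce: 1.2 cup; white rice: 0.1 kg; butter: 1247.4 g

Scaling factor: 22/10 = 11/5 = 2.2.
ketchup: (1 tbsp + 2 tsp = 5/3 tbsp) × 11/5 × 15 mL/tbsp = 55.0 mL
soy sauce: 5 oz × 11/5 × 28.35 g/oz ÷ 255 g/cup ≈ 1.2 cup
white rice: 1/3 cup × 11/5 × 185 g/cup ÷ 1000 g/kg ≈ 0.1 kg
butter: 1.25 lb × 11/5 × 16 oz/lb × 28.35 g/oz = 1247.4 g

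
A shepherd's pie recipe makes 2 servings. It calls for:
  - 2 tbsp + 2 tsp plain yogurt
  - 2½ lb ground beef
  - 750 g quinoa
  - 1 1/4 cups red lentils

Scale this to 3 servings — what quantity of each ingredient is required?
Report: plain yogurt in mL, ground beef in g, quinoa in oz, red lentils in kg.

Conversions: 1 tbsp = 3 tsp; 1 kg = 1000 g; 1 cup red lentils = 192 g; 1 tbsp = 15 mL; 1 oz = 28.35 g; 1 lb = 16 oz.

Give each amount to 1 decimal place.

Scaling factor: 3/2 = 1.5.
plain yogurt: (2 tbsp + 2 tsp = 8/3 tbsp) × 3/2 × 15 mL/tbsp = 60.0 mL
ground beef: 2.5 lb × 3/2 × 16 oz/lb × 28.35 g/oz = 1701.0 g
quinoa: 750 g × 3/2 ÷ 28.35 g/oz ≈ 39.7 oz
red lentils: 1.25 cup × 3/2 × 192 g/cup ÷ 1000 g/kg ≈ 0.4 kg

plain yogurt: 60.0 mL; ground beef: 1701.0 g; quinoa: 39.7 oz; red lentils: 0.4 kg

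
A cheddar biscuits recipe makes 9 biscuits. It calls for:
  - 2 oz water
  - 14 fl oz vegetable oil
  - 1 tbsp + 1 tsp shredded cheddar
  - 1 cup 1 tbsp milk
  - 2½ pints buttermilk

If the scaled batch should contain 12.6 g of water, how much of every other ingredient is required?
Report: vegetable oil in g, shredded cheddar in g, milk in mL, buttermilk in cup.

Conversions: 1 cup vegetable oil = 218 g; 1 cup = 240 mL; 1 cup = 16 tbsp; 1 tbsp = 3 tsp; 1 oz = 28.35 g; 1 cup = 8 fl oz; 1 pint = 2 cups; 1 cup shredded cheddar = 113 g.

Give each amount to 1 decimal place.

vegetable oil: 84.8 g; shredded cheddar: 2.1 g; milk: 56.7 mL; buttermilk: 1.1 cup

The original recipe has 56.7 g of water, so the scaling factor is 12.6 ÷ 56.7 = 2/9.
vegetable oil: 14 fl oz × 2/9 ÷ 8 fl oz/cup × 218 g/cup ≈ 84.8 g
shredded cheddar: (1 tbsp + 1 tsp = 4/3 tbsp) × 2/9 ÷ 16 tbsp/cup × 113 g/cup ≈ 2.1 g
milk: (1 cup + 1 tbsp = 1.0625 cup) × 2/9 × 240 mL/cup ≈ 56.7 mL
buttermilk: 2.5 pint × 2/9 × 2 cup/pint ≈ 1.1 cup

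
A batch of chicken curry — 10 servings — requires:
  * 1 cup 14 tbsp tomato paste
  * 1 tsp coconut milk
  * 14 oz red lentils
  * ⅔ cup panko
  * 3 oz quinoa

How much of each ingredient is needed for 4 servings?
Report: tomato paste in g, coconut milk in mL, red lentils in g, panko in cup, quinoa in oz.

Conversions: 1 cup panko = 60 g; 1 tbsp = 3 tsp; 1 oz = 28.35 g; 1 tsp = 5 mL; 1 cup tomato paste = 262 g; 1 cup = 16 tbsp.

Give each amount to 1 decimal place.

Scaling factor: 4/10 = 2/5 = 0.4.
tomato paste: (1 cup + 14 tbsp = 1.875 cup) × 2/5 × 262 g/cup = 196.5 g
coconut milk: 1 tsp × 2/5 × 5 mL/tsp = 2.0 mL
red lentils: 14 oz × 2/5 × 28.35 g/oz ≈ 158.8 g
panko: 2/3 cup × 2/5 ≈ 0.3 cup
quinoa: 3 oz × 2/5 = 1.2 oz

tomato paste: 196.5 g; coconut milk: 2.0 mL; red lentils: 158.8 g; panko: 0.3 cup; quinoa: 1.2 oz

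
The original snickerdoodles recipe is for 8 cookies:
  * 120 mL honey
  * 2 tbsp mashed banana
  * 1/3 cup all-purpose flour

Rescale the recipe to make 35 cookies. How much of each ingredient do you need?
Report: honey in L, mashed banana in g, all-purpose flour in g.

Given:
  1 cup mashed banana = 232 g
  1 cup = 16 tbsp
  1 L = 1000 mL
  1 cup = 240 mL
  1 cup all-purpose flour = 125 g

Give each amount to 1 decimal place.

Scaling factor: 35/8 = 4.375.
honey: 120 mL × 35/8 ÷ 1000 mL/L ≈ 0.5 L
mashed banana: 2 tbsp × 35/8 ÷ 16 tbsp/cup × 232 g/cup ≈ 126.9 g
all-purpose flour: 1/3 cup × 35/8 × 125 g/cup ≈ 182.3 g

honey: 0.5 L; mashed banana: 126.9 g; all-purpose flour: 182.3 g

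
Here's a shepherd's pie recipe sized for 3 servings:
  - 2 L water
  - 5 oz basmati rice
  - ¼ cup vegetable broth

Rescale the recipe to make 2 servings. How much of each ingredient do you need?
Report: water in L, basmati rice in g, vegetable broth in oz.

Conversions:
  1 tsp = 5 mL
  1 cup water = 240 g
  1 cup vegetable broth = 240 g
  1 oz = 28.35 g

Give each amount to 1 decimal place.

water: 1.3 L; basmati rice: 94.5 g; vegetable broth: 1.4 oz

Scaling factor: 2/3.
water: 2 L × 2/3 ≈ 1.3 L
basmati rice: 5 oz × 2/3 × 28.35 g/oz = 94.5 g
vegetable broth: 0.25 cup × 2/3 × 240 g/cup ÷ 28.35 g/oz ≈ 1.4 oz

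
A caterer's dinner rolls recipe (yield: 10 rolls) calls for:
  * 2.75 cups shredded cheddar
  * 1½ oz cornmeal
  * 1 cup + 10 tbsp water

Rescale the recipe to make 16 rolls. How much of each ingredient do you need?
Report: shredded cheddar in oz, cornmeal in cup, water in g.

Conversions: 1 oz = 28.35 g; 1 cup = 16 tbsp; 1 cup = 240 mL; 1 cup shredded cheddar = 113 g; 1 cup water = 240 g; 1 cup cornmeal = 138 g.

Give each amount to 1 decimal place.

Scaling factor: 16/10 = 8/5 = 1.6.
shredded cheddar: 2.75 cup × 8/5 × 113 g/cup ÷ 28.35 g/oz ≈ 17.5 oz
cornmeal: 1.5 oz × 8/5 × 28.35 g/oz ÷ 138 g/cup ≈ 0.5 cup
water: (1 cup + 10 tbsp = 1.625 cup) × 8/5 × 240 g/cup = 624.0 g

shredded cheddar: 17.5 oz; cornmeal: 0.5 cup; water: 624.0 g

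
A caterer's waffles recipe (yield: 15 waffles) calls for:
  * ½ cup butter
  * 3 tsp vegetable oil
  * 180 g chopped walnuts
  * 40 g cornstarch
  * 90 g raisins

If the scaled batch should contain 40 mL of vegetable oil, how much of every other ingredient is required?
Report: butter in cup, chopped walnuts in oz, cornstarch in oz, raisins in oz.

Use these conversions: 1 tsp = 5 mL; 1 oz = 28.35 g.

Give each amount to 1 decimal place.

The original recipe has 15 mL of vegetable oil, so the scaling factor is 40 ÷ 15 = 8/3.
butter: 0.5 cup × 8/3 ≈ 1.3 cup
chopped walnuts: 180 g × 8/3 ÷ 28.35 g/oz ≈ 16.9 oz
cornstarch: 40 g × 8/3 ÷ 28.35 g/oz ≈ 3.8 oz
raisins: 90 g × 8/3 ÷ 28.35 g/oz ≈ 8.5 oz

butter: 1.3 cup; chopped walnuts: 16.9 oz; cornstarch: 3.8 oz; raisins: 8.5 oz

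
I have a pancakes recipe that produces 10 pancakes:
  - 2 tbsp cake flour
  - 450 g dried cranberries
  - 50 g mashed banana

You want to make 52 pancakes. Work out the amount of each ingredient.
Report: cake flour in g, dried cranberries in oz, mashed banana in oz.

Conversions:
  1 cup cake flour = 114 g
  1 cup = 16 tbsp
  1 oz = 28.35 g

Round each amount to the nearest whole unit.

cake flour: 74 g; dried cranberries: 83 oz; mashed banana: 9 oz

Scaling factor: 52/10 = 26/5 = 5.2.
cake flour: 2 tbsp × 26/5 ÷ 16 tbsp/cup × 114 g/cup ≈ 74 g
dried cranberries: 450 g × 26/5 ÷ 28.35 g/oz ≈ 83 oz
mashed banana: 50 g × 26/5 ÷ 28.35 g/oz ≈ 9 oz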